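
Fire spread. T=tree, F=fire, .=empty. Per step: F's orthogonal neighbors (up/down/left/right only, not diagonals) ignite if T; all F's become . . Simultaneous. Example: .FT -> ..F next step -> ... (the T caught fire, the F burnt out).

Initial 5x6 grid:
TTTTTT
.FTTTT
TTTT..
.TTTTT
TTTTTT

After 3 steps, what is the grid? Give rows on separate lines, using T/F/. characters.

Step 1: 3 trees catch fire, 1 burn out
  TFTTTT
  ..FTTT
  TFTT..
  .TTTTT
  TTTTTT
Step 2: 6 trees catch fire, 3 burn out
  F.FTTT
  ...FTT
  F.FT..
  .FTTTT
  TTTTTT
Step 3: 5 trees catch fire, 6 burn out
  ...FTT
  ....FT
  ...F..
  ..FTTT
  TFTTTT

...FTT
....FT
...F..
..FTTT
TFTTTT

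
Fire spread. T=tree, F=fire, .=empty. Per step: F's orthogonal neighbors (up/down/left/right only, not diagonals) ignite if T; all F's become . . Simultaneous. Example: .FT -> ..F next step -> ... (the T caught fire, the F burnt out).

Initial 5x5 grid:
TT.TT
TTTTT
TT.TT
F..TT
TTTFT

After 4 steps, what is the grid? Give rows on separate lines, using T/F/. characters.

Step 1: 5 trees catch fire, 2 burn out
  TT.TT
  TTTTT
  FT.TT
  ...FT
  FTF.F
Step 2: 5 trees catch fire, 5 burn out
  TT.TT
  FTTTT
  .F.FT
  ....F
  .F...
Step 3: 4 trees catch fire, 5 burn out
  FT.TT
  .FTFT
  ....F
  .....
  .....
Step 4: 4 trees catch fire, 4 burn out
  .F.FT
  ..F.F
  .....
  .....
  .....

.F.FT
..F.F
.....
.....
.....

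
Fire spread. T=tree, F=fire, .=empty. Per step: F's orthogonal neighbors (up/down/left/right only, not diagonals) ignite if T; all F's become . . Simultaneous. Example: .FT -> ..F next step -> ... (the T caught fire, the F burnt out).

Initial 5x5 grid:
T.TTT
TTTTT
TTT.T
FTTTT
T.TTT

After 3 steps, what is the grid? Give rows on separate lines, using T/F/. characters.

Step 1: 3 trees catch fire, 1 burn out
  T.TTT
  TTTTT
  FTT.T
  .FTTT
  F.TTT
Step 2: 3 trees catch fire, 3 burn out
  T.TTT
  FTTTT
  .FT.T
  ..FTT
  ..TTT
Step 3: 5 trees catch fire, 3 burn out
  F.TTT
  .FTTT
  ..F.T
  ...FT
  ..FTT

F.TTT
.FTTT
..F.T
...FT
..FTT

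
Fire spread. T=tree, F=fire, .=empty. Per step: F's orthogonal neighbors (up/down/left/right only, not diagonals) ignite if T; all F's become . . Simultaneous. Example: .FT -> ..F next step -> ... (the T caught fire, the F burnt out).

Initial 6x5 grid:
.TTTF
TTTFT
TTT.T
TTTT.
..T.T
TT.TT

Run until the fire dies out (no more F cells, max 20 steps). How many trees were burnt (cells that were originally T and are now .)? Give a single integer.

Answer: 16

Derivation:
Step 1: +3 fires, +2 burnt (F count now 3)
Step 2: +4 fires, +3 burnt (F count now 4)
Step 3: +4 fires, +4 burnt (F count now 4)
Step 4: +4 fires, +4 burnt (F count now 4)
Step 5: +1 fires, +4 burnt (F count now 1)
Step 6: +0 fires, +1 burnt (F count now 0)
Fire out after step 6
Initially T: 21, now '.': 25
Total burnt (originally-T cells now '.'): 16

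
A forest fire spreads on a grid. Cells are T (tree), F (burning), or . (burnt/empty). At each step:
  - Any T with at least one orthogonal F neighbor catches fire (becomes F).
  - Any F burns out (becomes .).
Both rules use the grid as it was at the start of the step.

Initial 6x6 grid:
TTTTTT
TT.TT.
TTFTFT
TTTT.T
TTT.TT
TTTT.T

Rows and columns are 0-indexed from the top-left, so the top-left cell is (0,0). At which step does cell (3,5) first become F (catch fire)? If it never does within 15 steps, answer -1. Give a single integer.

Step 1: cell (3,5)='T' (+5 fires, +2 burnt)
Step 2: cell (3,5)='F' (+8 fires, +5 burnt)
  -> target ignites at step 2
Step 3: cell (3,5)='.' (+8 fires, +8 burnt)
Step 4: cell (3,5)='.' (+7 fires, +8 burnt)
Step 5: cell (3,5)='.' (+1 fires, +7 burnt)
Step 6: cell (3,5)='.' (+0 fires, +1 burnt)
  fire out at step 6

2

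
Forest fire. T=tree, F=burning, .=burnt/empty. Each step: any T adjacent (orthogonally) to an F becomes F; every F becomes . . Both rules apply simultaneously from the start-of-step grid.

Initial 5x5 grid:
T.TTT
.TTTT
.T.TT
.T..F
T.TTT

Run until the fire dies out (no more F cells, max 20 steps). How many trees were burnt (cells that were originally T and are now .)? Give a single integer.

Answer: 14

Derivation:
Step 1: +2 fires, +1 burnt (F count now 2)
Step 2: +3 fires, +2 burnt (F count now 3)
Step 3: +3 fires, +3 burnt (F count now 3)
Step 4: +2 fires, +3 burnt (F count now 2)
Step 5: +2 fires, +2 burnt (F count now 2)
Step 6: +1 fires, +2 burnt (F count now 1)
Step 7: +1 fires, +1 burnt (F count now 1)
Step 8: +0 fires, +1 burnt (F count now 0)
Fire out after step 8
Initially T: 16, now '.': 23
Total burnt (originally-T cells now '.'): 14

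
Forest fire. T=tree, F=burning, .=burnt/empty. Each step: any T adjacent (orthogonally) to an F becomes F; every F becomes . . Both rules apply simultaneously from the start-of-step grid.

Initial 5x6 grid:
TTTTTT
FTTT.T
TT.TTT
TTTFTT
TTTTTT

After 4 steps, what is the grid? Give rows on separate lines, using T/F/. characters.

Step 1: 7 trees catch fire, 2 burn out
  FTTTTT
  .FTT.T
  FT.FTT
  TTF.FT
  TTTFTT
Step 2: 10 trees catch fire, 7 burn out
  .FTTTT
  ..FF.T
  .F..FT
  FF...F
  TTF.FT
Step 3: 6 trees catch fire, 10 burn out
  ..FFTT
  .....T
  .....F
  ......
  FF...F
Step 4: 2 trees catch fire, 6 burn out
  ....FT
  .....F
  ......
  ......
  ......

....FT
.....F
......
......
......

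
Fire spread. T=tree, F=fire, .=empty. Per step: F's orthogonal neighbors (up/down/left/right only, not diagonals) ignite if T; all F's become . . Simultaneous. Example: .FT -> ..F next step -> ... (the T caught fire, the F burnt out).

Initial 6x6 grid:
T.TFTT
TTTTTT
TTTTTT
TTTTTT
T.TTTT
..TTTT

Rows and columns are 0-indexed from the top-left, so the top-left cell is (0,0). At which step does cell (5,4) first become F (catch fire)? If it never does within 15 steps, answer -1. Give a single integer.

Step 1: cell (5,4)='T' (+3 fires, +1 burnt)
Step 2: cell (5,4)='T' (+4 fires, +3 burnt)
Step 3: cell (5,4)='T' (+5 fires, +4 burnt)
Step 4: cell (5,4)='T' (+6 fires, +5 burnt)
Step 5: cell (5,4)='T' (+7 fires, +6 burnt)
Step 6: cell (5,4)='F' (+4 fires, +7 burnt)
  -> target ignites at step 6
Step 7: cell (5,4)='.' (+2 fires, +4 burnt)
Step 8: cell (5,4)='.' (+0 fires, +2 burnt)
  fire out at step 8

6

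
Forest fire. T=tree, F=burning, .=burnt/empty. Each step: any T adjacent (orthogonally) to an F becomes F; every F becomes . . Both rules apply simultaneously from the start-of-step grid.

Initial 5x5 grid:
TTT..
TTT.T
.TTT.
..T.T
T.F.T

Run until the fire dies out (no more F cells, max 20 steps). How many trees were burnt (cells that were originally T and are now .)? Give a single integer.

Step 1: +1 fires, +1 burnt (F count now 1)
Step 2: +1 fires, +1 burnt (F count now 1)
Step 3: +3 fires, +1 burnt (F count now 3)
Step 4: +2 fires, +3 burnt (F count now 2)
Step 5: +2 fires, +2 burnt (F count now 2)
Step 6: +1 fires, +2 burnt (F count now 1)
Step 7: +0 fires, +1 burnt (F count now 0)
Fire out after step 7
Initially T: 14, now '.': 21
Total burnt (originally-T cells now '.'): 10

Answer: 10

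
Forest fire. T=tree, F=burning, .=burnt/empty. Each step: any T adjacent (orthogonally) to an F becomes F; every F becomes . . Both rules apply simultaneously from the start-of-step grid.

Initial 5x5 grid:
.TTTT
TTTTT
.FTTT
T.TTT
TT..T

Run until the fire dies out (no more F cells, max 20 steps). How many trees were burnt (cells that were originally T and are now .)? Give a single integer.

Answer: 16

Derivation:
Step 1: +2 fires, +1 burnt (F count now 2)
Step 2: +5 fires, +2 burnt (F count now 5)
Step 3: +4 fires, +5 burnt (F count now 4)
Step 4: +3 fires, +4 burnt (F count now 3)
Step 5: +2 fires, +3 burnt (F count now 2)
Step 6: +0 fires, +2 burnt (F count now 0)
Fire out after step 6
Initially T: 19, now '.': 22
Total burnt (originally-T cells now '.'): 16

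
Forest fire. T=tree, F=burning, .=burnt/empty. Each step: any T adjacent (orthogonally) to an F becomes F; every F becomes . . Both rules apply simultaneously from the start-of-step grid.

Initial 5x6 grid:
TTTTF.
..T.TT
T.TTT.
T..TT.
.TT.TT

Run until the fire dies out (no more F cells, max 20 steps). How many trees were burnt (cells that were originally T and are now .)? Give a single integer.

Step 1: +2 fires, +1 burnt (F count now 2)
Step 2: +3 fires, +2 burnt (F count now 3)
Step 3: +4 fires, +3 burnt (F count now 4)
Step 4: +4 fires, +4 burnt (F count now 4)
Step 5: +1 fires, +4 burnt (F count now 1)
Step 6: +0 fires, +1 burnt (F count now 0)
Fire out after step 6
Initially T: 18, now '.': 26
Total burnt (originally-T cells now '.'): 14

Answer: 14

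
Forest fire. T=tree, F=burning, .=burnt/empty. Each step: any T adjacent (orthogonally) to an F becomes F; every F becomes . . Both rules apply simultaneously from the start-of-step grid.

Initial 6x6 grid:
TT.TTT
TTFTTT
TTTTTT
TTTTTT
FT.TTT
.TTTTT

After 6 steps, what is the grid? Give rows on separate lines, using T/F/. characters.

Step 1: 5 trees catch fire, 2 burn out
  TT.TTT
  TF.FTT
  TTFTTT
  FTTTTT
  .F.TTT
  .TTTTT
Step 2: 10 trees catch fire, 5 burn out
  TF.FTT
  F...FT
  FF.FTT
  .FFTTT
  ...TTT
  .FTTTT
Step 3: 6 trees catch fire, 10 burn out
  F...FT
  .....F
  ....FT
  ...FTT
  ...TTT
  ..FTTT
Step 4: 5 trees catch fire, 6 burn out
  .....F
  ......
  .....F
  ....FT
  ...FTT
  ...FTT
Step 5: 3 trees catch fire, 5 burn out
  ......
  ......
  ......
  .....F
  ....FT
  ....FT
Step 6: 2 trees catch fire, 3 burn out
  ......
  ......
  ......
  ......
  .....F
  .....F

......
......
......
......
.....F
.....F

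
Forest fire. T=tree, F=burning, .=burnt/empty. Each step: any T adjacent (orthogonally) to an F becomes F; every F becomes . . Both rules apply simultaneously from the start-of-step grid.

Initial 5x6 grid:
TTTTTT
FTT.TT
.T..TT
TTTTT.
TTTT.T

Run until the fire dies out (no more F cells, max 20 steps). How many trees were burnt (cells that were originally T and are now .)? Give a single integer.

Answer: 22

Derivation:
Step 1: +2 fires, +1 burnt (F count now 2)
Step 2: +3 fires, +2 burnt (F count now 3)
Step 3: +2 fires, +3 burnt (F count now 2)
Step 4: +4 fires, +2 burnt (F count now 4)
Step 5: +4 fires, +4 burnt (F count now 4)
Step 6: +4 fires, +4 burnt (F count now 4)
Step 7: +2 fires, +4 burnt (F count now 2)
Step 8: +1 fires, +2 burnt (F count now 1)
Step 9: +0 fires, +1 burnt (F count now 0)
Fire out after step 9
Initially T: 23, now '.': 29
Total burnt (originally-T cells now '.'): 22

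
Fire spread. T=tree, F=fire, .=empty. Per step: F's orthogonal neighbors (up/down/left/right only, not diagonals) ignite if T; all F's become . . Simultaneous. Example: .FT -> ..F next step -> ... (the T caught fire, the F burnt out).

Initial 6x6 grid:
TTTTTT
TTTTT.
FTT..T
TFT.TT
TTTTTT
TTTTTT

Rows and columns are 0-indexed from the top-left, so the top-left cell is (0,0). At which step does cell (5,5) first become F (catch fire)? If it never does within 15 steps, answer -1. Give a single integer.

Step 1: cell (5,5)='T' (+5 fires, +2 burnt)
Step 2: cell (5,5)='T' (+6 fires, +5 burnt)
Step 3: cell (5,5)='T' (+5 fires, +6 burnt)
Step 4: cell (5,5)='T' (+4 fires, +5 burnt)
Step 5: cell (5,5)='T' (+5 fires, +4 burnt)
Step 6: cell (5,5)='F' (+3 fires, +5 burnt)
  -> target ignites at step 6
Step 7: cell (5,5)='.' (+2 fires, +3 burnt)
Step 8: cell (5,5)='.' (+0 fires, +2 burnt)
  fire out at step 8

6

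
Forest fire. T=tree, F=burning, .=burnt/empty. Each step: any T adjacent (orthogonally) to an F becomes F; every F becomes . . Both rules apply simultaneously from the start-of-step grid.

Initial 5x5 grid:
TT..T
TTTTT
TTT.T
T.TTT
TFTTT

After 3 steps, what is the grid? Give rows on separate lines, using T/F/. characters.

Step 1: 2 trees catch fire, 1 burn out
  TT..T
  TTTTT
  TTT.T
  T.TTT
  F.FTT
Step 2: 3 trees catch fire, 2 burn out
  TT..T
  TTTTT
  TTT.T
  F.FTT
  ...FT
Step 3: 4 trees catch fire, 3 burn out
  TT..T
  TTTTT
  FTF.T
  ...FT
  ....F

TT..T
TTTTT
FTF.T
...FT
....F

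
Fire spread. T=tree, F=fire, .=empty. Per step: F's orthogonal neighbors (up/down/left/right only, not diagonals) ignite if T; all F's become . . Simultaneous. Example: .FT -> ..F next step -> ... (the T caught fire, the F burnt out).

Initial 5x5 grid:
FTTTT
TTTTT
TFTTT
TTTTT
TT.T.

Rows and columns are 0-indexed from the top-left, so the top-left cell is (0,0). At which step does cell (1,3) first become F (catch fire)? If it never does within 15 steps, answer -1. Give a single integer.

Step 1: cell (1,3)='T' (+6 fires, +2 burnt)
Step 2: cell (1,3)='T' (+6 fires, +6 burnt)
Step 3: cell (1,3)='F' (+5 fires, +6 burnt)
  -> target ignites at step 3
Step 4: cell (1,3)='.' (+4 fires, +5 burnt)
Step 5: cell (1,3)='.' (+0 fires, +4 burnt)
  fire out at step 5

3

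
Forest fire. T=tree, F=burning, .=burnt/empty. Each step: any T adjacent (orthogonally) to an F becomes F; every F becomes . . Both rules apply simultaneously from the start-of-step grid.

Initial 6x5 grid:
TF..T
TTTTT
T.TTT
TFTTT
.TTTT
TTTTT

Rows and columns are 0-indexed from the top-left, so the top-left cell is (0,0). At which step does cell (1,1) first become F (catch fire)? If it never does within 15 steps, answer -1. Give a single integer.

Step 1: cell (1,1)='F' (+5 fires, +2 burnt)
  -> target ignites at step 1
Step 2: cell (1,1)='.' (+7 fires, +5 burnt)
Step 3: cell (1,1)='.' (+6 fires, +7 burnt)
Step 4: cell (1,1)='.' (+4 fires, +6 burnt)
Step 5: cell (1,1)='.' (+2 fires, +4 burnt)
Step 6: cell (1,1)='.' (+0 fires, +2 burnt)
  fire out at step 6

1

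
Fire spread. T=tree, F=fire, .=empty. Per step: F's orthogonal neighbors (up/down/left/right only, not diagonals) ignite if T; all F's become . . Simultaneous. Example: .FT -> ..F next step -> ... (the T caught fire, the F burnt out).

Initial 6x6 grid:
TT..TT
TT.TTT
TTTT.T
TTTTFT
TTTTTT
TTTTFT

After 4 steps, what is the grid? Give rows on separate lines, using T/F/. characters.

Step 1: 5 trees catch fire, 2 burn out
  TT..TT
  TT.TTT
  TTTT.T
  TTTF.F
  TTTTFT
  TTTF.F
Step 2: 6 trees catch fire, 5 burn out
  TT..TT
  TT.TTT
  TTTF.F
  TTF...
  TTTF.F
  TTF...
Step 3: 6 trees catch fire, 6 burn out
  TT..TT
  TT.FTF
  TTF...
  TF....
  TTF...
  TF....
Step 4: 6 trees catch fire, 6 burn out
  TT..TF
  TT..F.
  TF....
  F.....
  TF....
  F.....

TT..TF
TT..F.
TF....
F.....
TF....
F.....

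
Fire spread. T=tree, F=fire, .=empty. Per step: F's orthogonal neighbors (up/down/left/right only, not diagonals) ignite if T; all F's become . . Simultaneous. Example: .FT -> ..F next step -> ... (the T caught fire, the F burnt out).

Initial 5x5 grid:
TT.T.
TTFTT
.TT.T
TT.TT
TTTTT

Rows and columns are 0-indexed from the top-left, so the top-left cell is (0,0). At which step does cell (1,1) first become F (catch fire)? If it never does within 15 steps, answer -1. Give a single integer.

Step 1: cell (1,1)='F' (+3 fires, +1 burnt)
  -> target ignites at step 1
Step 2: cell (1,1)='.' (+5 fires, +3 burnt)
Step 3: cell (1,1)='.' (+3 fires, +5 burnt)
Step 4: cell (1,1)='.' (+3 fires, +3 burnt)
Step 5: cell (1,1)='.' (+4 fires, +3 burnt)
Step 6: cell (1,1)='.' (+1 fires, +4 burnt)
Step 7: cell (1,1)='.' (+0 fires, +1 burnt)
  fire out at step 7

1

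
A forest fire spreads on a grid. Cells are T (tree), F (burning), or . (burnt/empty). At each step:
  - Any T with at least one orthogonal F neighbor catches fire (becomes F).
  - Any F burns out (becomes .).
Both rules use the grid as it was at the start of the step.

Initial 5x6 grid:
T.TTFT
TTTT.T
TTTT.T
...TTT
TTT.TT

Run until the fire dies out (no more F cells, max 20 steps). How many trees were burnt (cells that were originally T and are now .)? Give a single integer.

Answer: 19

Derivation:
Step 1: +2 fires, +1 burnt (F count now 2)
Step 2: +3 fires, +2 burnt (F count now 3)
Step 3: +3 fires, +3 burnt (F count now 3)
Step 4: +4 fires, +3 burnt (F count now 4)
Step 5: +4 fires, +4 burnt (F count now 4)
Step 6: +3 fires, +4 burnt (F count now 3)
Step 7: +0 fires, +3 burnt (F count now 0)
Fire out after step 7
Initially T: 22, now '.': 27
Total burnt (originally-T cells now '.'): 19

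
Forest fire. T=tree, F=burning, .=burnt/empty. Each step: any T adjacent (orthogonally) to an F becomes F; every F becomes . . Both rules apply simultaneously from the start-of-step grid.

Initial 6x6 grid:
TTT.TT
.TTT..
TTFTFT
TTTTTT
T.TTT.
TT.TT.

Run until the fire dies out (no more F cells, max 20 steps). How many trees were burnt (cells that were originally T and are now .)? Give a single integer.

Step 1: +6 fires, +2 burnt (F count now 6)
Step 2: +9 fires, +6 burnt (F count now 9)
Step 3: +4 fires, +9 burnt (F count now 4)
Step 4: +3 fires, +4 burnt (F count now 3)
Step 5: +1 fires, +3 burnt (F count now 1)
Step 6: +1 fires, +1 burnt (F count now 1)
Step 7: +0 fires, +1 burnt (F count now 0)
Fire out after step 7
Initially T: 26, now '.': 34
Total burnt (originally-T cells now '.'): 24

Answer: 24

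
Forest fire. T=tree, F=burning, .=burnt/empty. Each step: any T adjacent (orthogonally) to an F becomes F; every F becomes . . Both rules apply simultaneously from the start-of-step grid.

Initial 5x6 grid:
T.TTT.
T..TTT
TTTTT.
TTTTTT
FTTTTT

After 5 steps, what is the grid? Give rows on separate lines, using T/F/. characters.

Step 1: 2 trees catch fire, 1 burn out
  T.TTT.
  T..TTT
  TTTTT.
  FTTTTT
  .FTTTT
Step 2: 3 trees catch fire, 2 burn out
  T.TTT.
  T..TTT
  FTTTT.
  .FTTTT
  ..FTTT
Step 3: 4 trees catch fire, 3 burn out
  T.TTT.
  F..TTT
  .FTTT.
  ..FTTT
  ...FTT
Step 4: 4 trees catch fire, 4 burn out
  F.TTT.
  ...TTT
  ..FTT.
  ...FTT
  ....FT
Step 5: 3 trees catch fire, 4 burn out
  ..TTT.
  ...TTT
  ...FT.
  ....FT
  .....F

..TTT.
...TTT
...FT.
....FT
.....F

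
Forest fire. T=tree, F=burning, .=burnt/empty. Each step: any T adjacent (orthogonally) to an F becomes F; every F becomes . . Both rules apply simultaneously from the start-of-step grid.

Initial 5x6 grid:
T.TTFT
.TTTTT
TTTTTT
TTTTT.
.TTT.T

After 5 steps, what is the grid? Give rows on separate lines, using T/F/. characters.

Step 1: 3 trees catch fire, 1 burn out
  T.TF.F
  .TTTFT
  TTTTTT
  TTTTT.
  .TTT.T
Step 2: 4 trees catch fire, 3 burn out
  T.F...
  .TTF.F
  TTTTFT
  TTTTT.
  .TTT.T
Step 3: 4 trees catch fire, 4 burn out
  T.....
  .TF...
  TTTF.F
  TTTTF.
  .TTT.T
Step 4: 3 trees catch fire, 4 burn out
  T.....
  .F....
  TTF...
  TTTF..
  .TTT.T
Step 5: 3 trees catch fire, 3 burn out
  T.....
  ......
  TF....
  TTF...
  .TTF.T

T.....
......
TF....
TTF...
.TTF.T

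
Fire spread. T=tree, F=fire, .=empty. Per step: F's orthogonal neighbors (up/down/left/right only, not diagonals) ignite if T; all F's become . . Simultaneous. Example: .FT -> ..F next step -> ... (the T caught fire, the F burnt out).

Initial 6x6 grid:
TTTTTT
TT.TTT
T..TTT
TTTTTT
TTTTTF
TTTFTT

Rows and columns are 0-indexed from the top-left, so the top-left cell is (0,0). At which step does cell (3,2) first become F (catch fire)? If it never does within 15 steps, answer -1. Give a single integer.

Step 1: cell (3,2)='T' (+6 fires, +2 burnt)
Step 2: cell (3,2)='T' (+5 fires, +6 burnt)
Step 3: cell (3,2)='F' (+6 fires, +5 burnt)
  -> target ignites at step 3
Step 4: cell (3,2)='.' (+5 fires, +6 burnt)
Step 5: cell (3,2)='.' (+3 fires, +5 burnt)
Step 6: cell (3,2)='.' (+2 fires, +3 burnt)
Step 7: cell (3,2)='.' (+2 fires, +2 burnt)
Step 8: cell (3,2)='.' (+2 fires, +2 burnt)
Step 9: cell (3,2)='.' (+0 fires, +2 burnt)
  fire out at step 9

3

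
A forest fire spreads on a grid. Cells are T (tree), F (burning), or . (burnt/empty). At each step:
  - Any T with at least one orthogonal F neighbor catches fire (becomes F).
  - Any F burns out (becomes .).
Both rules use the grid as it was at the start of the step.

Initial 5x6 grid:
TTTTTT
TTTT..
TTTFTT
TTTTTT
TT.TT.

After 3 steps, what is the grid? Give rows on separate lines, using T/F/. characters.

Step 1: 4 trees catch fire, 1 burn out
  TTTTTT
  TTTF..
  TTF.FT
  TTTFTT
  TT.TT.
Step 2: 7 trees catch fire, 4 burn out
  TTTFTT
  TTF...
  TF...F
  TTF.FT
  TT.FT.
Step 3: 7 trees catch fire, 7 burn out
  TTF.FT
  TF....
  F.....
  TF...F
  TT..F.

TTF.FT
TF....
F.....
TF...F
TT..F.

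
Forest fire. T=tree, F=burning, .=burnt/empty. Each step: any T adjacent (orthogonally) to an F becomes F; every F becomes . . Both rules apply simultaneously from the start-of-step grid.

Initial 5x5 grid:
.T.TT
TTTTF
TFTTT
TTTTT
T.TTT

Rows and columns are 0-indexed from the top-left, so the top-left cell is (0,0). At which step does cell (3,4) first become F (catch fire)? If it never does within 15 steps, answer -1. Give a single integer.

Step 1: cell (3,4)='T' (+7 fires, +2 burnt)
Step 2: cell (3,4)='F' (+8 fires, +7 burnt)
  -> target ignites at step 2
Step 3: cell (3,4)='.' (+4 fires, +8 burnt)
Step 4: cell (3,4)='.' (+1 fires, +4 burnt)
Step 5: cell (3,4)='.' (+0 fires, +1 burnt)
  fire out at step 5

2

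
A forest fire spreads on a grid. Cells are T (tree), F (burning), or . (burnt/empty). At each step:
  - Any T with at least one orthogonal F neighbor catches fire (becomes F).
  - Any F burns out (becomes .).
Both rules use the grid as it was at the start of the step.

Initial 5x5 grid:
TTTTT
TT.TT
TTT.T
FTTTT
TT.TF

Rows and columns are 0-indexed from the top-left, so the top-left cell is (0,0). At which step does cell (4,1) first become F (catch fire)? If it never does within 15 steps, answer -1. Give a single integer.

Step 1: cell (4,1)='T' (+5 fires, +2 burnt)
Step 2: cell (4,1)='F' (+6 fires, +5 burnt)
  -> target ignites at step 2
Step 3: cell (4,1)='.' (+4 fires, +6 burnt)
Step 4: cell (4,1)='.' (+3 fires, +4 burnt)
Step 5: cell (4,1)='.' (+2 fires, +3 burnt)
Step 6: cell (4,1)='.' (+0 fires, +2 burnt)
  fire out at step 6

2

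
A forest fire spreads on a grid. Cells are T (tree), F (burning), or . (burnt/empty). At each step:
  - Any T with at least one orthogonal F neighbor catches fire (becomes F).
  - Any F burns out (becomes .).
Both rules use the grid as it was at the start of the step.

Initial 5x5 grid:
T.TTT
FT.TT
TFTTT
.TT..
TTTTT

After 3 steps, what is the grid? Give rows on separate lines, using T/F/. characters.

Step 1: 5 trees catch fire, 2 burn out
  F.TTT
  .F.TT
  F.FTT
  .FT..
  TTTTT
Step 2: 3 trees catch fire, 5 burn out
  ..TTT
  ...TT
  ...FT
  ..F..
  TFTTT
Step 3: 4 trees catch fire, 3 burn out
  ..TTT
  ...FT
  ....F
  .....
  F.FTT

..TTT
...FT
....F
.....
F.FTT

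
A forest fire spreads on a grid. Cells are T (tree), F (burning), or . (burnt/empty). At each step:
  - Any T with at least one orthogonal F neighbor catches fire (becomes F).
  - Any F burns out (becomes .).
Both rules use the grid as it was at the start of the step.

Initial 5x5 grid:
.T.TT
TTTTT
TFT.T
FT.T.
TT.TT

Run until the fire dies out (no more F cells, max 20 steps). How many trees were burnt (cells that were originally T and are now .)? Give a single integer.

Step 1: +5 fires, +2 burnt (F count now 5)
Step 2: +4 fires, +5 burnt (F count now 4)
Step 3: +1 fires, +4 burnt (F count now 1)
Step 4: +2 fires, +1 burnt (F count now 2)
Step 5: +2 fires, +2 burnt (F count now 2)
Step 6: +0 fires, +2 burnt (F count now 0)
Fire out after step 6
Initially T: 17, now '.': 22
Total burnt (originally-T cells now '.'): 14

Answer: 14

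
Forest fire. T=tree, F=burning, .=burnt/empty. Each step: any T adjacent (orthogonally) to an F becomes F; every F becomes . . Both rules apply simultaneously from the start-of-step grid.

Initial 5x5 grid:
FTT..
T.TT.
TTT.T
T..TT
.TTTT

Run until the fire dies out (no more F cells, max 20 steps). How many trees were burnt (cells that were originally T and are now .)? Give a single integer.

Step 1: +2 fires, +1 burnt (F count now 2)
Step 2: +2 fires, +2 burnt (F count now 2)
Step 3: +3 fires, +2 burnt (F count now 3)
Step 4: +2 fires, +3 burnt (F count now 2)
Step 5: +0 fires, +2 burnt (F count now 0)
Fire out after step 5
Initially T: 16, now '.': 18
Total burnt (originally-T cells now '.'): 9

Answer: 9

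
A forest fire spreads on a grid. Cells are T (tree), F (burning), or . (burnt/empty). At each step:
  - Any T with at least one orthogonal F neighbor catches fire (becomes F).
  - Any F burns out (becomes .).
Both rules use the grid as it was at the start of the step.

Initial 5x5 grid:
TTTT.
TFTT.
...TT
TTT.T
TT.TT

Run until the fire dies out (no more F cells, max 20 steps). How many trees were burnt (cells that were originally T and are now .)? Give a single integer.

Answer: 12

Derivation:
Step 1: +3 fires, +1 burnt (F count now 3)
Step 2: +3 fires, +3 burnt (F count now 3)
Step 3: +2 fires, +3 burnt (F count now 2)
Step 4: +1 fires, +2 burnt (F count now 1)
Step 5: +1 fires, +1 burnt (F count now 1)
Step 6: +1 fires, +1 burnt (F count now 1)
Step 7: +1 fires, +1 burnt (F count now 1)
Step 8: +0 fires, +1 burnt (F count now 0)
Fire out after step 8
Initially T: 17, now '.': 20
Total burnt (originally-T cells now '.'): 12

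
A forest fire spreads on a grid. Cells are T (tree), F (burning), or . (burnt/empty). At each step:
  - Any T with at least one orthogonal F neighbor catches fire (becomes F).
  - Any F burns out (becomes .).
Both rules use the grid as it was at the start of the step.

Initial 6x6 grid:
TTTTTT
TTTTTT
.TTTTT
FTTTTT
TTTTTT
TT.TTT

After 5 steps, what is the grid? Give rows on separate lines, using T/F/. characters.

Step 1: 2 trees catch fire, 1 burn out
  TTTTTT
  TTTTTT
  .TTTTT
  .FTTTT
  FTTTTT
  TT.TTT
Step 2: 4 trees catch fire, 2 burn out
  TTTTTT
  TTTTTT
  .FTTTT
  ..FTTT
  .FTTTT
  FT.TTT
Step 3: 5 trees catch fire, 4 burn out
  TTTTTT
  TFTTTT
  ..FTTT
  ...FTT
  ..FTTT
  .F.TTT
Step 4: 6 trees catch fire, 5 burn out
  TFTTTT
  F.FTTT
  ...FTT
  ....FT
  ...FTT
  ...TTT
Step 5: 7 trees catch fire, 6 burn out
  F.FTTT
  ...FTT
  ....FT
  .....F
  ....FT
  ...FTT

F.FTTT
...FTT
....FT
.....F
....FT
...FTT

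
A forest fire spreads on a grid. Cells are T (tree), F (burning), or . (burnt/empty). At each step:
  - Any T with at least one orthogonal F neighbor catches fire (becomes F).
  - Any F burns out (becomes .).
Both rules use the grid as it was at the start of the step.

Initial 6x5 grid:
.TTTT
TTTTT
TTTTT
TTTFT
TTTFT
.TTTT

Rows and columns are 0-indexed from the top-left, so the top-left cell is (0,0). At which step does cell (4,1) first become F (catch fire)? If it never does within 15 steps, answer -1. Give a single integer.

Step 1: cell (4,1)='T' (+6 fires, +2 burnt)
Step 2: cell (4,1)='F' (+7 fires, +6 burnt)
  -> target ignites at step 2
Step 3: cell (4,1)='.' (+7 fires, +7 burnt)
Step 4: cell (4,1)='.' (+4 fires, +7 burnt)
Step 5: cell (4,1)='.' (+2 fires, +4 burnt)
Step 6: cell (4,1)='.' (+0 fires, +2 burnt)
  fire out at step 6

2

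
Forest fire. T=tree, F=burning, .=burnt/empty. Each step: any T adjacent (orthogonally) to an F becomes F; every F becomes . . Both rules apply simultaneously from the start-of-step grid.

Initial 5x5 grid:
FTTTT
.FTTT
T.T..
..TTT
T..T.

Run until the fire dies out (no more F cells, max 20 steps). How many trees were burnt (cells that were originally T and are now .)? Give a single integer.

Answer: 12

Derivation:
Step 1: +2 fires, +2 burnt (F count now 2)
Step 2: +3 fires, +2 burnt (F count now 3)
Step 3: +3 fires, +3 burnt (F count now 3)
Step 4: +2 fires, +3 burnt (F count now 2)
Step 5: +2 fires, +2 burnt (F count now 2)
Step 6: +0 fires, +2 burnt (F count now 0)
Fire out after step 6
Initially T: 14, now '.': 23
Total burnt (originally-T cells now '.'): 12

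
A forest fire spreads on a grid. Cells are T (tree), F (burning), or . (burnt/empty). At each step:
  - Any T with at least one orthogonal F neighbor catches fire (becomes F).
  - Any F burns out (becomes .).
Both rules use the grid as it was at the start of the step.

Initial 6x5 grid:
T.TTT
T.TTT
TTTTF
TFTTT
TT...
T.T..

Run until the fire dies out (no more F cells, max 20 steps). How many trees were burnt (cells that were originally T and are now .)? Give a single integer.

Answer: 19

Derivation:
Step 1: +7 fires, +2 burnt (F count now 7)
Step 2: +6 fires, +7 burnt (F count now 6)
Step 3: +4 fires, +6 burnt (F count now 4)
Step 4: +2 fires, +4 burnt (F count now 2)
Step 5: +0 fires, +2 burnt (F count now 0)
Fire out after step 5
Initially T: 20, now '.': 29
Total burnt (originally-T cells now '.'): 19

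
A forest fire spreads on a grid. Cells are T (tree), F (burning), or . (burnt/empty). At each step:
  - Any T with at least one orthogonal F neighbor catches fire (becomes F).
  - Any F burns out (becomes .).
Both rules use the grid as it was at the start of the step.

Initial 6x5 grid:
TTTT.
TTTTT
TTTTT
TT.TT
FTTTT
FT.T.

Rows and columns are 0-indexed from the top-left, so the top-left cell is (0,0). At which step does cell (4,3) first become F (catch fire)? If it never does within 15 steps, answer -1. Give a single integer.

Step 1: cell (4,3)='T' (+3 fires, +2 burnt)
Step 2: cell (4,3)='T' (+3 fires, +3 burnt)
Step 3: cell (4,3)='F' (+3 fires, +3 burnt)
  -> target ignites at step 3
Step 4: cell (4,3)='.' (+6 fires, +3 burnt)
Step 5: cell (4,3)='.' (+4 fires, +6 burnt)
Step 6: cell (4,3)='.' (+3 fires, +4 burnt)
Step 7: cell (4,3)='.' (+2 fires, +3 burnt)
Step 8: cell (4,3)='.' (+0 fires, +2 burnt)
  fire out at step 8

3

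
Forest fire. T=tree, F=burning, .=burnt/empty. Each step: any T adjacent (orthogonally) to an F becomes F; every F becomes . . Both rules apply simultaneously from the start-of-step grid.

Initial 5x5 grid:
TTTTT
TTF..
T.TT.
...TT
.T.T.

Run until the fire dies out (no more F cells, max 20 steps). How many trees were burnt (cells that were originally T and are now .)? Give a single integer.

Step 1: +3 fires, +1 burnt (F count now 3)
Step 2: +4 fires, +3 burnt (F count now 4)
Step 3: +4 fires, +4 burnt (F count now 4)
Step 4: +2 fires, +4 burnt (F count now 2)
Step 5: +0 fires, +2 burnt (F count now 0)
Fire out after step 5
Initially T: 14, now '.': 24
Total burnt (originally-T cells now '.'): 13

Answer: 13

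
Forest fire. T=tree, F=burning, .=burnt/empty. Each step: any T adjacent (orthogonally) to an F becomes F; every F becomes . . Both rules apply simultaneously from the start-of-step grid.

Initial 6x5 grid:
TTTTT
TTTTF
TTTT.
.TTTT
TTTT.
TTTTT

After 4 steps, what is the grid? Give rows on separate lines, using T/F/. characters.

Step 1: 2 trees catch fire, 1 burn out
  TTTTF
  TTTF.
  TTTT.
  .TTTT
  TTTT.
  TTTTT
Step 2: 3 trees catch fire, 2 burn out
  TTTF.
  TTF..
  TTTF.
  .TTTT
  TTTT.
  TTTTT
Step 3: 4 trees catch fire, 3 burn out
  TTF..
  TF...
  TTF..
  .TTFT
  TTTT.
  TTTTT
Step 4: 6 trees catch fire, 4 burn out
  TF...
  F....
  TF...
  .TF.F
  TTTF.
  TTTTT

TF...
F....
TF...
.TF.F
TTTF.
TTTTT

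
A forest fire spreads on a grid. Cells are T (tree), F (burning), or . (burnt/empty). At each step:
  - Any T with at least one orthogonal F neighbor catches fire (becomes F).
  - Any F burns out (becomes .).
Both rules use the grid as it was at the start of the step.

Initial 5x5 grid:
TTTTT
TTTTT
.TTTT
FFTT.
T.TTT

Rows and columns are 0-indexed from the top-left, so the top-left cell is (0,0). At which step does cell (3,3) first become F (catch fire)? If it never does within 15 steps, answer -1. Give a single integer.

Step 1: cell (3,3)='T' (+3 fires, +2 burnt)
Step 2: cell (3,3)='F' (+4 fires, +3 burnt)
  -> target ignites at step 2
Step 3: cell (3,3)='.' (+5 fires, +4 burnt)
Step 4: cell (3,3)='.' (+5 fires, +5 burnt)
Step 5: cell (3,3)='.' (+2 fires, +5 burnt)
Step 6: cell (3,3)='.' (+1 fires, +2 burnt)
Step 7: cell (3,3)='.' (+0 fires, +1 burnt)
  fire out at step 7

2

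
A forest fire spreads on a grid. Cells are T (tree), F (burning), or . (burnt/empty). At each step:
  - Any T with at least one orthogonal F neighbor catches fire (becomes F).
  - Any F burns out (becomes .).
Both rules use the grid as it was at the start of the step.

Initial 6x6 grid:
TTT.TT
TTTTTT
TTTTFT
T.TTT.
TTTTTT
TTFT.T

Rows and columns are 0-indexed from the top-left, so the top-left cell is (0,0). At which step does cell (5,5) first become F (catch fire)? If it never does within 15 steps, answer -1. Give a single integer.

Step 1: cell (5,5)='T' (+7 fires, +2 burnt)
Step 2: cell (5,5)='T' (+10 fires, +7 burnt)
Step 3: cell (5,5)='T' (+5 fires, +10 burnt)
Step 4: cell (5,5)='F' (+5 fires, +5 burnt)
  -> target ignites at step 4
Step 5: cell (5,5)='.' (+2 fires, +5 burnt)
Step 6: cell (5,5)='.' (+1 fires, +2 burnt)
Step 7: cell (5,5)='.' (+0 fires, +1 burnt)
  fire out at step 7

4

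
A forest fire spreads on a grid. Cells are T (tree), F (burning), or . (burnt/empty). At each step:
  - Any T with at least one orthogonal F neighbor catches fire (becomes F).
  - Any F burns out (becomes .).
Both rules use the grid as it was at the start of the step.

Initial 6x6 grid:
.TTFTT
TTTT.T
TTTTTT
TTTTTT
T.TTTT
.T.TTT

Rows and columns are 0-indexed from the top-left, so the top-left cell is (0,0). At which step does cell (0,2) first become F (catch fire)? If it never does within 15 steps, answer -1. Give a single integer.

Step 1: cell (0,2)='F' (+3 fires, +1 burnt)
  -> target ignites at step 1
Step 2: cell (0,2)='.' (+4 fires, +3 burnt)
Step 3: cell (0,2)='.' (+5 fires, +4 burnt)
Step 4: cell (0,2)='.' (+6 fires, +5 burnt)
Step 5: cell (0,2)='.' (+6 fires, +6 burnt)
Step 6: cell (0,2)='.' (+3 fires, +6 burnt)
Step 7: cell (0,2)='.' (+2 fires, +3 burnt)
Step 8: cell (0,2)='.' (+0 fires, +2 burnt)
  fire out at step 8

1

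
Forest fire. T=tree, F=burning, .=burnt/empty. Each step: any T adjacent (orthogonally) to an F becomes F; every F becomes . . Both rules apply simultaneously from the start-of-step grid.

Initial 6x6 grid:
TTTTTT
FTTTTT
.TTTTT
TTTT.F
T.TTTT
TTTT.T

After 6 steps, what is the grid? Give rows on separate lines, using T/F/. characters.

Step 1: 4 trees catch fire, 2 burn out
  FTTTTT
  .FTTTT
  .TTTTF
  TTTT..
  T.TTTF
  TTTT.T
Step 2: 7 trees catch fire, 4 burn out
  .FTTTT
  ..FTTF
  .FTTF.
  TTTT..
  T.TTF.
  TTTT.F
Step 3: 8 trees catch fire, 7 burn out
  ..FTTF
  ...FF.
  ..FF..
  TFTT..
  T.TF..
  TTTT..
Step 4: 7 trees catch fire, 8 burn out
  ...FF.
  ......
  ......
  F.FF..
  T.F...
  TTTF..
Step 5: 2 trees catch fire, 7 burn out
  ......
  ......
  ......
  ......
  F.....
  TTF...
Step 6: 2 trees catch fire, 2 burn out
  ......
  ......
  ......
  ......
  ......
  FF....

......
......
......
......
......
FF....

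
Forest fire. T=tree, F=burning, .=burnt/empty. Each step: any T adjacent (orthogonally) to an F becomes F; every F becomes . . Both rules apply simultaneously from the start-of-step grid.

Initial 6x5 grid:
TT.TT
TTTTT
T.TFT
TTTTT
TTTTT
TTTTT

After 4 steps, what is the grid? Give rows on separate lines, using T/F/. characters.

Step 1: 4 trees catch fire, 1 burn out
  TT.TT
  TTTFT
  T.F.F
  TTTFT
  TTTTT
  TTTTT
Step 2: 6 trees catch fire, 4 burn out
  TT.FT
  TTF.F
  T....
  TTF.F
  TTTFT
  TTTTT
Step 3: 6 trees catch fire, 6 burn out
  TT..F
  TF...
  T....
  TF...
  TTF.F
  TTTFT
Step 4: 6 trees catch fire, 6 burn out
  TF...
  F....
  T....
  F....
  TF...
  TTF.F

TF...
F....
T....
F....
TF...
TTF.F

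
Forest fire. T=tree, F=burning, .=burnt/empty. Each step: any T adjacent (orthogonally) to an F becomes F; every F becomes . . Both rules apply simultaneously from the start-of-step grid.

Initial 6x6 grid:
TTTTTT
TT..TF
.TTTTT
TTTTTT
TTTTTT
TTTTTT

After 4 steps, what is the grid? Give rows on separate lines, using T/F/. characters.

Step 1: 3 trees catch fire, 1 burn out
  TTTTTF
  TT..F.
  .TTTTF
  TTTTTT
  TTTTTT
  TTTTTT
Step 2: 3 trees catch fire, 3 burn out
  TTTTF.
  TT....
  .TTTF.
  TTTTTF
  TTTTTT
  TTTTTT
Step 3: 4 trees catch fire, 3 burn out
  TTTF..
  TT....
  .TTF..
  TTTTF.
  TTTTTF
  TTTTTT
Step 4: 5 trees catch fire, 4 burn out
  TTF...
  TT....
  .TF...
  TTTF..
  TTTTF.
  TTTTTF

TTF...
TT....
.TF...
TTTF..
TTTTF.
TTTTTF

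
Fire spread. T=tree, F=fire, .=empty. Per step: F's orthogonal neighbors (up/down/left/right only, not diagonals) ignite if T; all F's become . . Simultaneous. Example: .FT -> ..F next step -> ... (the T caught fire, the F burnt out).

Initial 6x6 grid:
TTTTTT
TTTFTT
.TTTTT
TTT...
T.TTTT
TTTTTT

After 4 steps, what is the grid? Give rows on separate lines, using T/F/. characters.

Step 1: 4 trees catch fire, 1 burn out
  TTTFTT
  TTF.FT
  .TTFTT
  TTT...
  T.TTTT
  TTTTTT
Step 2: 6 trees catch fire, 4 burn out
  TTF.FT
  TF...F
  .TF.FT
  TTT...
  T.TTTT
  TTTTTT
Step 3: 6 trees catch fire, 6 burn out
  TF...F
  F.....
  .F...F
  TTF...
  T.TTTT
  TTTTTT
Step 4: 3 trees catch fire, 6 burn out
  F.....
  ......
  ......
  TF....
  T.FTTT
  TTTTTT

F.....
......
......
TF....
T.FTTT
TTTTTT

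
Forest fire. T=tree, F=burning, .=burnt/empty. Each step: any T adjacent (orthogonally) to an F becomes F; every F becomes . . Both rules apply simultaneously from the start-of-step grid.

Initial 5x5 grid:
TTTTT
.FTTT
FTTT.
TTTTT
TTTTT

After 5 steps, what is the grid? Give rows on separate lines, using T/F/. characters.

Step 1: 4 trees catch fire, 2 burn out
  TFTTT
  ..FTT
  .FTT.
  FTTTT
  TTTTT
Step 2: 6 trees catch fire, 4 burn out
  F.FTT
  ...FT
  ..FT.
  .FTTT
  FTTTT
Step 3: 5 trees catch fire, 6 burn out
  ...FT
  ....F
  ...F.
  ..FTT
  .FTTT
Step 4: 3 trees catch fire, 5 burn out
  ....F
  .....
  .....
  ...FT
  ..FTT
Step 5: 2 trees catch fire, 3 burn out
  .....
  .....
  .....
  ....F
  ...FT

.....
.....
.....
....F
...FT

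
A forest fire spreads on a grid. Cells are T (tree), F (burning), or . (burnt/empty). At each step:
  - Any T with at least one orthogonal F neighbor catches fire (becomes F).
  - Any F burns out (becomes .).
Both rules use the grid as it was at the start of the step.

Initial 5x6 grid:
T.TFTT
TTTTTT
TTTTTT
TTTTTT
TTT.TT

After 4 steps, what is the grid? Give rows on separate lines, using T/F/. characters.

Step 1: 3 trees catch fire, 1 burn out
  T.F.FT
  TTTFTT
  TTTTTT
  TTTTTT
  TTT.TT
Step 2: 4 trees catch fire, 3 burn out
  T....F
  TTF.FT
  TTTFTT
  TTTTTT
  TTT.TT
Step 3: 5 trees catch fire, 4 burn out
  T.....
  TF...F
  TTF.FT
  TTTFTT
  TTT.TT
Step 4: 5 trees catch fire, 5 burn out
  T.....
  F.....
  TF...F
  TTF.FT
  TTT.TT

T.....
F.....
TF...F
TTF.FT
TTT.TT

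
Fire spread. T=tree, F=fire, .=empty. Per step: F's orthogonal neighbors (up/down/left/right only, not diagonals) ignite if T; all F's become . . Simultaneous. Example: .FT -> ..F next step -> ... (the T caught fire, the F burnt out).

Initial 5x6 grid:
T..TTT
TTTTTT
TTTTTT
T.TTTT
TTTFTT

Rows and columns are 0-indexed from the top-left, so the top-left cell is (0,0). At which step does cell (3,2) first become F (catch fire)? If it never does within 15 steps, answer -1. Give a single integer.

Step 1: cell (3,2)='T' (+3 fires, +1 burnt)
Step 2: cell (3,2)='F' (+5 fires, +3 burnt)
  -> target ignites at step 2
Step 3: cell (3,2)='.' (+5 fires, +5 burnt)
Step 4: cell (3,2)='.' (+6 fires, +5 burnt)
Step 5: cell (3,2)='.' (+4 fires, +6 burnt)
Step 6: cell (3,2)='.' (+2 fires, +4 burnt)
Step 7: cell (3,2)='.' (+1 fires, +2 burnt)
Step 8: cell (3,2)='.' (+0 fires, +1 burnt)
  fire out at step 8

2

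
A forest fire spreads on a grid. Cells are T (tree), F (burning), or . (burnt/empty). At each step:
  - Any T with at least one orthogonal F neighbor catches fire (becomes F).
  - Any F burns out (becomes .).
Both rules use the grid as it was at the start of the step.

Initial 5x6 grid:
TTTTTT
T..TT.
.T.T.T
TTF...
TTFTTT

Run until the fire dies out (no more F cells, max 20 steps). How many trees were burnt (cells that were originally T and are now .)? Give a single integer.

Answer: 8

Derivation:
Step 1: +3 fires, +2 burnt (F count now 3)
Step 2: +4 fires, +3 burnt (F count now 4)
Step 3: +1 fires, +4 burnt (F count now 1)
Step 4: +0 fires, +1 burnt (F count now 0)
Fire out after step 4
Initially T: 19, now '.': 19
Total burnt (originally-T cells now '.'): 8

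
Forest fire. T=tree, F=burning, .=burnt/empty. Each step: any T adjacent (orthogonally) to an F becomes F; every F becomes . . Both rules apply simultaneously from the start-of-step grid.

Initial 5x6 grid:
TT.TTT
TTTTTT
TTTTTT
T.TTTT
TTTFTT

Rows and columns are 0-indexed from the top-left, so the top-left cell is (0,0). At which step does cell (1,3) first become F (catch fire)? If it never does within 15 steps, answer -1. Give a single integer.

Step 1: cell (1,3)='T' (+3 fires, +1 burnt)
Step 2: cell (1,3)='T' (+5 fires, +3 burnt)
Step 3: cell (1,3)='F' (+5 fires, +5 burnt)
  -> target ignites at step 3
Step 4: cell (1,3)='.' (+6 fires, +5 burnt)
Step 5: cell (1,3)='.' (+4 fires, +6 burnt)
Step 6: cell (1,3)='.' (+3 fires, +4 burnt)
Step 7: cell (1,3)='.' (+1 fires, +3 burnt)
Step 8: cell (1,3)='.' (+0 fires, +1 burnt)
  fire out at step 8

3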